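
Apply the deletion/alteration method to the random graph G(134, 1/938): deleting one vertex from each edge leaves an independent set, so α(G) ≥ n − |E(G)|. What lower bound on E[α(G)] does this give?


E[|E(G)|] = C(134, 2)·p = 8911 · (1/938) = 19/2.
E[α(G)] ≥ n − E[|E(G)|] = 134 − 19/2 = 249/2.
Numerically: ≈ 124.5000.
(This is only a lower bound; the true E[α(G)] may be larger.)

E[α(G)] ≥ 249/2 ≈ 124.5000.


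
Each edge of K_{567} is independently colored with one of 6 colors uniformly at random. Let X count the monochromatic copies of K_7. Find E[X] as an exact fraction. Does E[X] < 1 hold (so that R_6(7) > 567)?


E[X] = C(567, 7) · 6^{1 − 21} = 3601671315933933 · 6^{−20} = 3601671315933933/3656158440062976.
As a reduced fraction: E[X] = 44465077974493/45137758519296 ≈ 0.9850972.
Is E[X] < 1? YES.
Since E[X] < 1, there exists a 6-coloring of K_{567} with no monochromatic K_7; hence R_6(7) > 567.

E[X] = 44465077974493/45137758519296 ≈ 0.9850972; E[X] < 1, so R_6(7) > 567.


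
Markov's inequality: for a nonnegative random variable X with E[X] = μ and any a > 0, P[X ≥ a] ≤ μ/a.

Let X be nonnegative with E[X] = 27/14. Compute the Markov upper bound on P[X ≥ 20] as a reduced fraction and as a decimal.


μ = E[X] = 27/14, a = 20.
Markov: P[X ≥ 20] ≤ μ/a = (27/14)/20 = 27/280.
Numerically: ≈ 0.0964.
(Since a = 20 > μ = 1.9286, the bound 27/280 is < 1 and informative.)

P[X ≥ 20] ≤ 27/280 ≈ 0.0964.


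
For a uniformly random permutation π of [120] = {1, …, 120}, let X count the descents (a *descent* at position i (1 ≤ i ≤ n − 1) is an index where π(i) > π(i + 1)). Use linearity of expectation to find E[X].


Write X = Σ X_I over i = 1, …, 119, with X_I the indicator of one descent.
There are 119 indicators.
For each fixed i, the pair (π(i), π(i+1)) is a uniformly random ordered pair of distinct values from {1, …, 120}; by symmetry P[π(i) > π(i+1)] = 1/2.
By linearity: E[X] = 119 · (1/2) = (120 − 1) · (1/2) = 119/2 ≈ 59.5000.

E[X] = 119/2 = 59.5000.


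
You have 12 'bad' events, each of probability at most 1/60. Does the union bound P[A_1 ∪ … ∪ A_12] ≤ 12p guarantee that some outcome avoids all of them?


Union bound: P[∪_{i=1}^{12} A_i] ≤ Σ_i P[A_i] ≤ 12·p = 12·(1/60) = 1/5.
Numerically: 1/5 ≈ 0.2000.
Is 1/5 < 1? YES.
Since P[∪ A_i] ≤ 1/5 < 1, the complement has P[∩ A_i^c] ≥ 1 − 1/5 = 4/5 > 0, so some outcome avoids every A_i.

12·p = 1/5 ≈ 0.2000; existence CERTIFIED by the union bound.


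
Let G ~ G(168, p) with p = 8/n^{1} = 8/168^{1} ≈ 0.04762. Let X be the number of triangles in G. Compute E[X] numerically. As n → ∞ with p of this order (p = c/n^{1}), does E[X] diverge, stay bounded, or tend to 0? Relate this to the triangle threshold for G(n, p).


Number of potential triangles: C(168, 3) = 776216.
Each occurs with probability p³ ≈ (0.04762)³ ≈ 1.079797e-04.
By linearity: E[X] = C(168, 3)·p³ ≈ 776216 · 1.079797e-04 ≈ 83.8156.
Here α = 1, so p = 8/n is exactly at the triangle threshold p ~ 1/n. Asymptotically E[X] → c³/6 = 8³/6 = 256/3 ≈ 85.3333, a bounded constant. In this regime the triangle count is asymptotically Poisson(c³/6).

E[X] ≈ 83.8156; in regime p = Θ(1/n^{1}) E[X] stays bounded (at the triangle threshold p ~ 1/n).


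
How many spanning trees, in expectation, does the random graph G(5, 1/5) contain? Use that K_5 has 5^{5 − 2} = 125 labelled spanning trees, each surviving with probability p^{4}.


K_5 has 5^{5 − 2} = 125 labelled spanning trees.
For each such spanning tree H, let X_H = 1 if all 4 edges of H are present in G. Then P[X_H = 1] = p^{4} = (1/5)^{4} = 1/625.
By linearity: E[X] = Σ_H E[X_H] = 125 · p^{4} = 125 · 1/625 = 1/5.
Numerically: E[X] ≈ 0.2.

E[X] = 125 · (1/5)^{4} = 1/5 ≈ 0.2.


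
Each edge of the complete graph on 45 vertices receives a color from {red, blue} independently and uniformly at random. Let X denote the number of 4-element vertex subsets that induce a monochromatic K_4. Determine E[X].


Let X = Σ_S X_S over the C(45, 4) = 148995 subsets S of size 4, where X_S = 1 if the K_4 on S is monochromatic.
For a fixed S, the K_4 on S has C(4, 2) = 6 edges. P[all 6 edges red] = (1/2)^6, and likewise for blue, so P[monochromatic] = 2·(1/2)^6 = 2^{1 − 6} = 1/32.
By linearity of expectation: E[X] = C(45, 4) · 2^{1 − 6} = 148995 · 1/32 = 148995/32.
Numerically: E[X] ≈ 4656.09375.

E[X] = C(45,4)·2^(1−C(4,2)) = 148995/32 ≈ 4656.09375.


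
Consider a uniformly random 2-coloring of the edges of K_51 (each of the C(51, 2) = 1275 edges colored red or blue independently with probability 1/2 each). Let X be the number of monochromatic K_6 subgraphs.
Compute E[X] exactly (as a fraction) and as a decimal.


Let X = Σ_S X_S over the C(51, 6) = 18009460 subsets S of size 6, where X_S = 1 if the K_6 on S is monochromatic.
For a fixed S, the K_6 on S has C(6, 2) = 15 edges. P[all 15 edges red] = (1/2)^15, and likewise for blue, so P[monochromatic] = 2·(1/2)^15 = 2^{1 − 15} = 1/16384.
By linearity of expectation: E[X] = C(51, 6) · 2^{1 − 15} = 18009460 · 1/16384 = 4502365/4096.
Numerically: E[X] ≈ 1099.2102.

E[X] = C(51,6)·2^(1−C(6,2)) = 4502365/4096 ≈ 1099.2102.


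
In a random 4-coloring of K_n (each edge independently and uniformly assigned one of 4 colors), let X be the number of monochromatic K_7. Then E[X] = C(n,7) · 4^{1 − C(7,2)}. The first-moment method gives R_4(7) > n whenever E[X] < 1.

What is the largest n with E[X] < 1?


We need C(n, 7) · 4^{1 − 21} < 1, i.e. C(n, 7) < 4^{21 − 1} = 1099511627776.
Check values of n near the boundary:
  n = 178: C(178, 7) = 996867063280; 996867063280 < 1099511627776? YES
  n = 179: C(179, 7) = 1037437234460; 1037437234460 < 1099511627776? YES
  n = 180: C(180, 7) = 1079414463600; 1079414463600 < 1099511627776? YES
  n = 181: C(181, 7) = 1122839183400; 1122839183400 < 1099511627776? NO
  n = 182: C(182, 7) = 1167752750736; 1167752750736 < 1099511627776? NO
  n = 183: C(183, 7) = 1214197462413; 1214197462413 < 1099511627776? NO
The largest n with C(n, 7) < 1099511627776 is n = 180 (where E[X] = 67463403975/68719476736 ≈ 0.9817). Hence R_4(7) > 180, i.e. R_4(7) ≥ 181.

Largest n = 180; hence R_4(7) > 180.


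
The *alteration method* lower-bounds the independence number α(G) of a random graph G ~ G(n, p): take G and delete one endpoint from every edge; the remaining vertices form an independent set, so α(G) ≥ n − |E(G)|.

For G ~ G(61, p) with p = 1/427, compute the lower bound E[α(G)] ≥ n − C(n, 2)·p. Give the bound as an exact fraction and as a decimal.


E[|E(G)|] = C(61, 2)·p = 1830 · (1/427) = 30/7.
E[α(G)] ≥ n − E[|E(G)|] = 61 − 30/7 = 397/7.
Numerically: ≈ 56.714.
(This is only a lower bound; the true E[α(G)] may be larger.)

E[α(G)] ≥ 397/7 ≈ 56.714.


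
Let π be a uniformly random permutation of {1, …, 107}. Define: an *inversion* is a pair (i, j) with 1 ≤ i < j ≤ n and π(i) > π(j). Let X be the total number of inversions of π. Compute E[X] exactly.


Write X = Σ X_I over the C(107, 2) = 5671 pairs i < j, with X_I the indicator of one inversion.
There are 5671 indicators.
For each fixed pair i < j, the values π(i) and π(j) are two distinct elements of {1, …, 107} in uniformly random order; by symmetry P[π(i) > π(j)] = 1/2.
By linearity: E[X] = 5671 · (1/2) = C(107, 2) · (1/2) = 5671/2 = 5671/2 ≈ 2835.500.

E[X] = 5671/2 = 2835.500.


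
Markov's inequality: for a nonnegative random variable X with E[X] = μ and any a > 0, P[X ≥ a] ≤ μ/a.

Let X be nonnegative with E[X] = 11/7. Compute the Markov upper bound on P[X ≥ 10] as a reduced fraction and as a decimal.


μ = E[X] = 11/7, a = 10.
Markov: P[X ≥ 10] ≤ μ/a = (11/7)/10 = 11/70.
Numerically: ≈ 0.157.
(Since a = 10 > μ = 1.571, the bound 11/70 is < 1 and informative.)

P[X ≥ 10] ≤ 11/70 ≈ 0.157.


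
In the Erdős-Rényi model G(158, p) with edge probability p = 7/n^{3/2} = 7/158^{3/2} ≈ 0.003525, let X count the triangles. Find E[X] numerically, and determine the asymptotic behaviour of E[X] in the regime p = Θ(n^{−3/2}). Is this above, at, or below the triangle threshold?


Number of potential triangles: C(158, 3) = 644956.
Each occurs with probability p³ ≈ (0.003525)³ ≈ 4.378620e-08.
By linearity: E[X] = C(158, 3)·p³ ≈ 644956 · 4.378620e-08 ≈ 0.0282.
Since α = 3/2 > 1, p = c/n^{3/2} = o(1/n) is below the triangle threshold p ~ 1/n. Asymptotically E[X] ~ (c³/6)·n^{3(1−α)} = (7³/6)·n^{-1.5} → 0, so by Markov's inequality G has no triangles w.h.p.

E[X] ≈ 0.0282; in regime p = Θ(1/n^{3/2}) E[X] tends to 0 (below the triangle threshold p ~ 1/n).


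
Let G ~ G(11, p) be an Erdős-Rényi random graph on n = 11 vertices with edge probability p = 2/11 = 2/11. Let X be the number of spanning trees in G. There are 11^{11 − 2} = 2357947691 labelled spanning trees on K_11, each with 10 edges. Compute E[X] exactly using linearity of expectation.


K_11 has 11^{11 − 2} = 2357947691 labelled spanning trees.
For each such spanning tree H, let X_H = 1 if all 10 edges of H are present in G. Then P[X_H = 1] = p^{10} = (2/11)^{10} = 1024/25937424601.
By linearity of expectation: E[X] = Σ_H E[X_H] = 2357947691 · p^{10} = 2357947691 · 1024/25937424601 = 1024/11.
Numerically: E[X] ≈ 93.0909.

E[X] = 2357947691 · (2/11)^{10} = 1024/11 ≈ 93.0909.


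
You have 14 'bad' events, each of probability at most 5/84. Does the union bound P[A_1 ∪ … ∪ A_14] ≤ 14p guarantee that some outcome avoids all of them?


Union bound: P[∪_{i=1}^{14} A_i] ≤ Σ_i P[A_i] ≤ 14·p = 14·(5/84) = 5/6.
Numerically: 5/6 ≈ 0.83333.
Is 5/6 < 1? YES.
Since P[∪ A_i] ≤ 5/6 < 1, the complement has P[∩ A_i^c] ≥ 1 − 5/6 = 1/6 > 0, so some outcome avoids every A_i.

14·p = 5/6 ≈ 0.83333; existence CERTIFIED by the union bound.


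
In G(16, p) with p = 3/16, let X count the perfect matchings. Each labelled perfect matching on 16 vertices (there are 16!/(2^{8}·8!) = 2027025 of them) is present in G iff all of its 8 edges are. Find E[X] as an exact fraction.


K_16 has 16!/(2^{8}·8!) = 2027025 labelled perfect matchings.
For each such perfect matching H, let X_H = 1 if all 8 edges of H are present in G. Then P[X_H = 1] = p^{8} = (3/16)^{8} = 6561/4294967296.
By linearity of expectation: E[X] = Σ_H E[X_H] = 2027025 · p^{8} = 2027025 · 6561/4294967296 = 13299311025/4294967296.
Numerically: E[X] ≈ 3.09649.

E[X] = 2027025 · (3/16)^{8} = 13299311025/4294967296 ≈ 3.09649.


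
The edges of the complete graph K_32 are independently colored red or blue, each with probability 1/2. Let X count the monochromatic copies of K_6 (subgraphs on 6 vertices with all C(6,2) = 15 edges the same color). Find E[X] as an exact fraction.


Let X = Σ_S X_S over the C(32, 6) = 906192 subsets S of size 6, where X_S = 1 if the K_6 on S is monochromatic.
For a fixed S, the K_6 on S has C(6, 2) = 15 edges. P[all 15 edges red] = (1/2)^15, and likewise for blue, so P[monochromatic] = 2·(1/2)^15 = 2^{1 − 15} = 1/16384.
By linearity of expectation: E[X] = C(32, 6) · 2^{1 − 15} = 906192 · 1/16384 = 56637/1024.
Numerically: E[X] ≈ 55.30957.

E[X] = C(32,6)·2^(1−C(6,2)) = 56637/1024 ≈ 55.30957.


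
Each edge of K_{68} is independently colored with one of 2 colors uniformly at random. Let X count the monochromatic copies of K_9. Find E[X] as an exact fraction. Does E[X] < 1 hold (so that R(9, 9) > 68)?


E[X] = C(68, 9) · 2^{1 − 36} = 49280065120 · 2^{−35} = 49280065120/34359738368.
As a reduced fraction: E[X] = 1540002035/1073741824 ≈ 1.4342.
Is E[X] < 1? NO.
Since E[X] ≥ 1, the first-moment bound is inconclusive at n = 68; it does NOT by itself certify R(9, 9) > 68.

E[X] = 1540002035/1073741824 ≈ 1.4342; E[X] ≥ 1; first-moment method inconclusive here.


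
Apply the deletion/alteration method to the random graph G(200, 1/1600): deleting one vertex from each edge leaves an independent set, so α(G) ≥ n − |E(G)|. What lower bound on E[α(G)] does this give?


E[|E(G)|] = C(200, 2)·p = 19900 · (1/1600) = 199/16.
E[α(G)] ≥ n − E[|E(G)|] = 200 − 199/16 = 3001/16.
Numerically: ≈ 187.5625.
(This is only a lower bound; the true E[α(G)] may be larger.)

E[α(G)] ≥ 3001/16 ≈ 187.5625.


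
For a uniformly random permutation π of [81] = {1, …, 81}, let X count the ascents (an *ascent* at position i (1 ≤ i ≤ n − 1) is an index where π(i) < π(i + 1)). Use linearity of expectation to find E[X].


Write X = Σ X_I over i = 1, …, 80, with X_I the indicator of one ascent.
There are 80 indicators.
For each fixed i, the pair (π(i), π(i+1)) is a uniformly random ordered pair of distinct values from {1, …, 81}; by symmetry P[π(i) < π(i+1)] = 1/2.
By linearity: E[X] = 80 · (1/2) = (81 − 1) · (1/2) = 40 ≈ 40.000000.

E[X] = 40 = 40.000000.


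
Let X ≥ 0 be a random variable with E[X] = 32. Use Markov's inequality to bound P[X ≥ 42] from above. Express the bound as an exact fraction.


μ = E[X] = 32, a = 42.
Markov: P[X ≥ 42] ≤ μ/a = (32)/42 = 16/21.
Numerically: ≈ 0.761905.
(Since a = 42 > μ = 32.000000, the bound 16/21 is < 1 and informative.)

P[X ≥ 42] ≤ 16/21 ≈ 0.761905.


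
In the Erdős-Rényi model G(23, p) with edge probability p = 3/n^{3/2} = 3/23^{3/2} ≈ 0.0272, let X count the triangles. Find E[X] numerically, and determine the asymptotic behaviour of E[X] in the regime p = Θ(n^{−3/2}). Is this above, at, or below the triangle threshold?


Number of potential triangles: C(23, 3) = 1771.
Each occurs with probability p³ ≈ (0.0272)³ ≈ 2.011817e-05.
By linearity: E[X] = C(23, 3)·p³ ≈ 1771 · 2.011817e-05 ≈ 0.0356.
Since α = 3/2 > 1, p = c/n^{3/2} = o(1/n) is below the triangle threshold p ~ 1/n. Asymptotically E[X] ~ (c³/6)·n^{3(1−α)} = (3³/6)·n^{-1.5} → 0, so by Markov's inequality G has no triangles w.h.p.

E[X] ≈ 0.0356; in regime p = Θ(1/n^{3/2}) E[X] tends to 0 (below the triangle threshold p ~ 1/n).


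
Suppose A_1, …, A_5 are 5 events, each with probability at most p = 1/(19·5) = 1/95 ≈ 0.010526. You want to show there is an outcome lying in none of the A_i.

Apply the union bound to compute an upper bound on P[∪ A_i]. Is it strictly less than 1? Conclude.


Union bound: P[∪_{i=1}^{5} A_i] ≤ Σ_i P[A_i] ≤ 5·p = 5·(1/95) = 1/19.
Numerically: 1/19 ≈ 0.052632.
Is 1/19 < 1? YES.
Since P[∪ A_i] ≤ 1/19 < 1, the complement has P[∩ A_i^c] ≥ 1 − 1/19 = 18/19 > 0, so some outcome avoids every A_i.

5·p = 1/19 ≈ 0.052632; existence CERTIFIED by the union bound.


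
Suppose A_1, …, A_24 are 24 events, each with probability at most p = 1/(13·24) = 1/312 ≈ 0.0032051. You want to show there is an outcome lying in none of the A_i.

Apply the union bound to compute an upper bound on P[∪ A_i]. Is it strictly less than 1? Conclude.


Union bound: P[∪_{i=1}^{24} A_i] ≤ Σ_i P[A_i] ≤ 24·p = 24·(1/312) = 1/13.
Numerically: 1/13 ≈ 0.0769231.
Is 1/13 < 1? YES.
Since P[∪ A_i] ≤ 1/13 < 1, the complement has P[∩ A_i^c] ≥ 1 − 1/13 = 12/13 > 0, so some outcome avoids every A_i.

24·p = 1/13 ≈ 0.0769231; existence CERTIFIED by the union bound.


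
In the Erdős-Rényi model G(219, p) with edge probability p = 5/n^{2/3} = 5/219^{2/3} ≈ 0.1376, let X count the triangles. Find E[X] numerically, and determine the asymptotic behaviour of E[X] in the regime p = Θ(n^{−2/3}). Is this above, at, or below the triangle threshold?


Number of potential triangles: C(219, 3) = 1726669.
Each occurs with probability p³ ≈ (0.1376)³ ≈ 2.606284e-03.
By linearity: E[X] = C(219, 3)·p³ ≈ 1726669 · 2.606284e-03 ≈ 4500.1903.
Since α = 2/3 < 1, p = c/n^{2/3} ≫ 1/n is above the triangle threshold p ~ 1/n. Asymptotically E[X] ~ (c³/6)·n^{3(1−α)} = (5³/6)·n^{1} → ∞; triangles are abundant w.h.p.

E[X] ≈ 4500.1903; in regime p = Θ(1/n^{2/3}) E[X] diverges (above the triangle threshold p ~ 1/n).


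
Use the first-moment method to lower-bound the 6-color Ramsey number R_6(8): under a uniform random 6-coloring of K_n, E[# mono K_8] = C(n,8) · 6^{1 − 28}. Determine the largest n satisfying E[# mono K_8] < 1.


We need C(n, 8) · 6^{1 − 28} < 1, i.e. C(n, 8) < 6^{28 − 1} = 1023490369077469249536.
Check values of n near the boundary:
  n = 1594: C(1594, 8) = 1015652773590544255167; 1015652773590544255167 < 1023490369077469249536? YES
  n = 1595: C(1595, 8) = 1020772636343363633895; 1020772636343363633895 < 1023490369077469249536? YES
  n = 1596: C(1596, 8) = 1025915067760710553965; 1025915067760710553965 < 1023490369077469249536? NO
  n = 1597: C(1597, 8) = 1031080153060953275445; 1031080153060953275445 < 1023490369077469249536? NO
  n = 1598: C(1598, 8) = 1036267977730442348529; 1036267977730442348529 < 1023490369077469249536? NO
The largest n with C(n, 8) < 1023490369077469249536 is n = 1595 (where E[X] = 113419181815929292655/113721152119718805504 ≈ 0.997345). Hence R_6(8) > 1595, i.e. R_6(8) ≥ 1596.

Largest n = 1595; hence R_6(8) > 1595.


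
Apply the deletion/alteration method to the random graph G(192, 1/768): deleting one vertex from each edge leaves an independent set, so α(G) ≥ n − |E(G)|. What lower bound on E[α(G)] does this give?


E[|E(G)|] = C(192, 2)·p = 18336 · (1/768) = 191/8.
E[α(G)] ≥ n − E[|E(G)|] = 192 − 191/8 = 1345/8.
Numerically: ≈ 168.12500.
(This is only a lower bound; the true E[α(G)] may be larger.)

E[α(G)] ≥ 1345/8 ≈ 168.12500.


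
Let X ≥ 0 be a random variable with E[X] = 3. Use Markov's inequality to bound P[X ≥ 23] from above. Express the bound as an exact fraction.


μ = E[X] = 3, a = 23.
Markov: P[X ≥ 23] ≤ μ/a = (3)/23 = 3/23.
Numerically: ≈ 0.1304.
(Since a = 23 > μ = 3.0000, the bound 3/23 is < 1 and informative.)

P[X ≥ 23] ≤ 3/23 ≈ 0.1304.


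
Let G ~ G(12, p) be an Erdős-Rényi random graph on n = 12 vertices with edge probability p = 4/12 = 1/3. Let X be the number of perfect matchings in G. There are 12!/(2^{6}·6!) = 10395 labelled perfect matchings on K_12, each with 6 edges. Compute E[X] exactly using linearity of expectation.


K_12 has 12!/(2^{6}·6!) = 10395 labelled perfect matchings.
For each such perfect matching H, let X_H = 1 if all 6 edges of H are present in G. Then P[X_H = 1] = p^{6} = (1/3)^{6} = 1/729.
By linearity: E[X] = Σ_H E[X_H] = 10395 · p^{6} = 10395 · 1/729 = 385/27.
Numerically: E[X] ≈ 14.26.

E[X] = 10395 · (1/3)^{6} = 385/27 ≈ 14.26.


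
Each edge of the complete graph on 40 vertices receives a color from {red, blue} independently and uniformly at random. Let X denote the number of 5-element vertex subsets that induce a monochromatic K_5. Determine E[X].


Let X = Σ_S X_S over the C(40, 5) = 658008 subsets S of size 5, where X_S = 1 if the K_5 on S is monochromatic.
For a fixed S, the K_5 on S has C(5, 2) = 10 edges. P[all 10 edges red] = (1/2)^10, and likewise for blue, so P[monochromatic] = 2·(1/2)^10 = 2^{1 − 10} = 1/512.
Summing: E[X] = C(40, 5) · 2^{1 − 10} = 658008 · 1/512 = 82251/64.
Numerically: E[X] ≈ 1285.17188.

E[X] = C(40,5)·2^(1−C(5,2)) = 82251/64 ≈ 1285.17188.


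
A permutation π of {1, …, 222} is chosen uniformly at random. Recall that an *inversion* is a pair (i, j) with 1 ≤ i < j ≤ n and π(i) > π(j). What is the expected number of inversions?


Write X = Σ X_I over the C(222, 2) = 24531 pairs i < j, with X_I the indicator of one inversion.
There are 24531 indicators.
For each fixed pair i < j, the values π(i) and π(j) are two distinct elements of {1, …, 222} in uniformly random order; by symmetry P[π(i) > π(j)] = 1/2.
By linearity: E[X] = 24531 · (1/2) = C(222, 2) · (1/2) = 24531/2 = 24531/2 ≈ 12265.50000.

E[X] = 24531/2 = 12265.50000.


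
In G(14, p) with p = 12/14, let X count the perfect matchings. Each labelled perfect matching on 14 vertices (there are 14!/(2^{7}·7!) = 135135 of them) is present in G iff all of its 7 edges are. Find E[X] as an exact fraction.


K_14 has 14!/(2^{7}·7!) = 135135 labelled perfect matchings.
For each such perfect matching H, let X_H = 1 if all 7 edges of H are present in G. Then P[X_H = 1] = p^{7} = (6/7)^{7} = 279936/823543.
By linearity of expectation: E[X] = Σ_H E[X_H] = 135135 · p^{7} = 135135 · 279936/823543 = 5404164480/117649.
Numerically: E[X] ≈ 4.59e+04.

E[X] = 135135 · (6/7)^{7} = 5404164480/117649 ≈ 4.59e+04.


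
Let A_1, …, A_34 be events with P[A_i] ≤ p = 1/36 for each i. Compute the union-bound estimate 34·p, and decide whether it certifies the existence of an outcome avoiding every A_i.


Union bound: P[∪_{i=1}^{34} A_i] ≤ Σ_i P[A_i] ≤ 34·p = 34·(1/36) = 17/18.
Numerically: 17/18 ≈ 0.9444.
Is 17/18 < 1? YES.
Since P[∪ A_i] ≤ 17/18 < 1, the complement has P[∩ A_i^c] ≥ 1 − 17/18 = 1/18 > 0, so some outcome avoids every A_i.

34·p = 17/18 ≈ 0.9444; existence CERTIFIED by the union bound.


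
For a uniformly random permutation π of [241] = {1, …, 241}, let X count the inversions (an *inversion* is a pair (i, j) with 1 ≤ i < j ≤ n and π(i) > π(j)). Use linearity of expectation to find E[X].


Write X = Σ X_I over the C(241, 2) = 28920 pairs i < j, with X_I the indicator of one inversion.
There are 28920 indicators.
For each fixed pair i < j, the values π(i) and π(j) are two distinct elements of {1, …, 241} in uniformly random order; by symmetry P[π(i) > π(j)] = 1/2.
By linearity: E[X] = 28920 · (1/2) = C(241, 2) · (1/2) = 28920/2 = 14460 ≈ 14460.0000.

E[X] = 14460 = 14460.0000.


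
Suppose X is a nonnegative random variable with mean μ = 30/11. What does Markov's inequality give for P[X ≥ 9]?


μ = E[X] = 30/11, a = 9.
Markov: P[X ≥ 9] ≤ μ/a = (30/11)/9 = 10/33.
Numerically: ≈ 0.303.
(Since a = 9 > μ = 2.727, the bound 10/33 is < 1 and informative.)

P[X ≥ 9] ≤ 10/33 ≈ 0.303.


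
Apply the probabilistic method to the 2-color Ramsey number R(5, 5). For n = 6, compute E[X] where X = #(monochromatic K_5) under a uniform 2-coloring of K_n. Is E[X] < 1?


E[X] = C(6, 5) · 2^{1 − 10} = 6 · 2^{−9} = 6/512.
As a reduced fraction: E[X] = 3/256 ≈ 0.0117188.
Is E[X] < 1? YES.
Since E[X] < 1, there exists a 2-coloring of K_{6} with no monochromatic K_5; hence R(5, 5) > 6.

E[X] = 3/256 ≈ 0.0117188; E[X] < 1, so R(5, 5) > 6.


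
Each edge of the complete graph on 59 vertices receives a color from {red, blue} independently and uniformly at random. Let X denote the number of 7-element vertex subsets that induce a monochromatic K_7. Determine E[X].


Let X = Σ_S X_S over the C(59, 7) = 341149446 subsets S of size 7, where X_S = 1 if the K_7 on S is monochromatic.
For a fixed S, the K_7 on S has C(7, 2) = 21 edges. P[all 21 edges red] = (1/2)^21, and likewise for blue, so P[monochromatic] = 2·(1/2)^21 = 2^{1 − 21} = 1/1048576.
Summing: E[X] = C(59, 7) · 2^{1 − 21} = 341149446 · 1/1048576 = 170574723/524288.
Numerically: E[X] ≈ 325.345.

E[X] = C(59,7)·2^(1−C(7,2)) = 170574723/524288 ≈ 325.345.


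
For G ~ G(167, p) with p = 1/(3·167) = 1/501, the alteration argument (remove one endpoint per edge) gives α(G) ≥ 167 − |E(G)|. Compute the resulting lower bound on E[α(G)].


E[|E(G)|] = C(167, 2)·p = 13861 · (1/501) = 83/3.
E[α(G)] ≥ n − E[|E(G)|] = 167 − 83/3 = 418/3.
Numerically: ≈ 139.3333.
(This is only a lower bound; the true E[α(G)] may be larger.)

E[α(G)] ≥ 418/3 ≈ 139.3333.


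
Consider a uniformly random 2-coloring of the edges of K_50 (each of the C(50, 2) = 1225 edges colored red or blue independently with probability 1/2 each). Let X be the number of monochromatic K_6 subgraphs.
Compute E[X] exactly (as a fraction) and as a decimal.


Let X = Σ_S X_S over the C(50, 6) = 15890700 subsets S of size 6, where X_S = 1 if the K_6 on S is monochromatic.
For a fixed S, the K_6 on S has C(6, 2) = 15 edges. P[all 15 edges red] = (1/2)^15, and likewise for blue, so P[monochromatic] = 2·(1/2)^15 = 2^{1 − 15} = 1/16384.
Summing: E[X] = C(50, 6) · 2^{1 − 15} = 15890700 · 1/16384 = 3972675/4096.
Numerically: E[X] ≈ 969.891.

E[X] = C(50,6)·2^(1−C(6,2)) = 3972675/4096 ≈ 969.891.


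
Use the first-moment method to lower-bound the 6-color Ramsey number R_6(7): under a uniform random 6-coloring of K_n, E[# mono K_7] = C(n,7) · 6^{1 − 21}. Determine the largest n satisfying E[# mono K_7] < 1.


We need C(n, 7) · 6^{1 − 21} < 1, i.e. C(n, 7) < 6^{21 − 1} = 3656158440062976.
Check values of n near the boundary:
  n = 566: C(566, 7) = 3557206237959440; 3557206237959440 < 3656158440062976? YES
  n = 567: C(567, 7) = 3601671315933933; 3601671315933933 < 3656158440062976? YES
  n = 568: C(568, 7) = 3646611956239704; 3646611956239704 < 3656158440062976? YES
  n = 569: C(569, 7) = 3692032389858348; 3692032389858348 < 3656158440062976? NO
  n = 570: C(570, 7) = 3737936877831720; 3737936877831720 < 3656158440062976? NO
The largest n with C(n, 7) < 3656158440062976 is n = 568 (where E[X] = 16882462760369/16926659444736 ≈ 0.9974). Hence R_6(7) > 568, i.e. R_6(7) ≥ 569.

Largest n = 568; hence R_6(7) > 568.


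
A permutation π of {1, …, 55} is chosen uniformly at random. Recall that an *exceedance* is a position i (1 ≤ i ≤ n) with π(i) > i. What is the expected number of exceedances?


Write X = Σ_{i=1}^{55} X_i, where X_i = 1_{π(i) > i}.
For each fixed i, π(i) is uniform over {1, …, 55} (marginal of a uniform permutation), so P[π(i) > i] = (n − i)/n. Summing: Σ_{i=1}^{55} (n − i)/n = (0 + 1 + … + 54)/55 = 55(55 − 1)/(2·55) = (55 − 1)/2.
Hence E[X] = Σ_{i=1}^{55} (55 − i)/55 = 27 ≈ 27.000.

E[X] = 27 = 27.000.


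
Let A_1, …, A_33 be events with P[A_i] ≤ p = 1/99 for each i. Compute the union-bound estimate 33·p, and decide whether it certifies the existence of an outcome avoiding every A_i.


Union bound: P[∪_{i=1}^{33} A_i] ≤ Σ_i P[A_i] ≤ 33·p = 33·(1/99) = 1/3.
Numerically: 1/3 ≈ 0.3333333.
Is 1/3 < 1? YES.
Since P[∪ A_i] ≤ 1/3 < 1, the complement has P[∩ A_i^c] ≥ 1 − 1/3 = 2/3 > 0, so some outcome avoids every A_i.

33·p = 1/3 ≈ 0.3333333; existence CERTIFIED by the union bound.


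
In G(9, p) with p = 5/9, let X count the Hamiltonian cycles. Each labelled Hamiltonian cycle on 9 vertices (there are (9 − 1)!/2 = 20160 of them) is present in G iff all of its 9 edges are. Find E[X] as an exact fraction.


K_9 has (9 − 1)!/2 = 20160 labelled Hamiltonian cycles.
For each such Hamiltonian cycle H, let X_H = 1 if all 9 edges of H are present in G. Then P[X_H = 1] = p^{9} = (5/9)^{9} = 1953125/387420489.
By linearity: E[X] = Σ_H E[X_H] = 20160 · p^{9} = 20160 · 1953125/387420489 = 4375000000/43046721.
Numerically: E[X] ≈ 101.63.

E[X] = 20160 · (5/9)^{9} = 4375000000/43046721 ≈ 101.63.


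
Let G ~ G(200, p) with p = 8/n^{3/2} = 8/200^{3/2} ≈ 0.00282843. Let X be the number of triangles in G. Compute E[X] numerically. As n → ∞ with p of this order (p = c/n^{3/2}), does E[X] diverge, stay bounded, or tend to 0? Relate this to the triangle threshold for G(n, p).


Number of potential triangles: C(200, 3) = 1313400.
Each occurs with probability p³ ≈ (0.00282843)³ ≈ 2.26274170e-08.
By linearity: E[X] = C(200, 3)·p³ ≈ 1313400 · 2.26274170e-08 ≈ 0.029719.
Since α = 3/2 > 1, p = c/n^{3/2} = o(1/n) is below the triangle threshold p ~ 1/n. Asymptotically E[X] ~ (c³/6)·n^{3(1−α)} = (8³/6)·n^{-1.5} → 0, so by Markov's inequality G has no triangles w.h.p.

E[X] ≈ 0.029719; in regime p = Θ(1/n^{3/2}) E[X] tends to 0 (below the triangle threshold p ~ 1/n).


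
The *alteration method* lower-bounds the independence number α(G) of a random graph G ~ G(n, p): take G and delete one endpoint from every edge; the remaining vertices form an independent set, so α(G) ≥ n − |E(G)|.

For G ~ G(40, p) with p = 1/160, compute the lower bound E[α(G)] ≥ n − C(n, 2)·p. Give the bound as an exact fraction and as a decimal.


E[|E(G)|] = C(40, 2)·p = 780 · (1/160) = 39/8.
E[α(G)] ≥ n − E[|E(G)|] = 40 − 39/8 = 281/8.
Numerically: ≈ 35.12500.
(This is only a lower bound; the true E[α(G)] may be larger.)

E[α(G)] ≥ 281/8 ≈ 35.12500.


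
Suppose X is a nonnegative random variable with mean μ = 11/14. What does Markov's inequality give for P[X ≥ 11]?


μ = E[X] = 11/14, a = 11.
Markov: P[X ≥ 11] ≤ μ/a = (11/14)/11 = 1/14.
Numerically: ≈ 0.07143.
(Since a = 11 > μ = 0.78571, the bound 1/14 is < 1 and informative.)

P[X ≥ 11] ≤ 1/14 ≈ 0.07143.


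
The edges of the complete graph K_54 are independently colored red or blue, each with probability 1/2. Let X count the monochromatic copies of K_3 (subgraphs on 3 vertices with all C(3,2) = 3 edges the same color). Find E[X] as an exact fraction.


Let X = Σ_S X_S over the C(54, 3) = 24804 subsets S of size 3, where X_S = 1 if the K_3 on S is monochromatic.
For a fixed S, the K_3 on S has C(3, 2) = 3 edges. P[all 3 edges red] = (1/2)^3, and likewise for blue, so P[monochromatic] = 2·(1/2)^3 = 2^{1 − 3} = 1/4.
By linearity: E[X] = C(54, 3) · 2^{1 − 3} = 24804 · 1/4 = 6201.
Numerically: E[X] ≈ 6201.000000.

E[X] = C(54,3)·2^(1−C(3,2)) = 6201 ≈ 6201.000000.


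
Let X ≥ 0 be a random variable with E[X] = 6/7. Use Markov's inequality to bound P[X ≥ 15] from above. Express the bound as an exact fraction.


μ = E[X] = 6/7, a = 15.
Markov: P[X ≥ 15] ≤ μ/a = (6/7)/15 = 2/35.
Numerically: ≈ 0.057143.
(Since a = 15 > μ = 0.857143, the bound 2/35 is < 1 and informative.)

P[X ≥ 15] ≤ 2/35 ≈ 0.057143.


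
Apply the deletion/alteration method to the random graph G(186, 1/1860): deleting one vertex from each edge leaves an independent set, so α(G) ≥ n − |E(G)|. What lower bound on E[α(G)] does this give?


E[|E(G)|] = C(186, 2)·p = 17205 · (1/1860) = 37/4.
E[α(G)] ≥ n − E[|E(G)|] = 186 − 37/4 = 707/4.
Numerically: ≈ 176.7500.
(This is only a lower bound; the true E[α(G)] may be larger.)

E[α(G)] ≥ 707/4 ≈ 176.7500.


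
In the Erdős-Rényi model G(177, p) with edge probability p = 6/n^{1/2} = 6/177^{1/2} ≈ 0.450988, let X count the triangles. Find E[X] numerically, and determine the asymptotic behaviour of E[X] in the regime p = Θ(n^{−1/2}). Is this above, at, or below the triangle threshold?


Number of potential triangles: C(177, 3) = 908600.
Each occurs with probability p³ ≈ (0.450988)³ ≈ 9.17262949e-02.
By linearity: E[X] = C(177, 3)·p³ ≈ 908600 · 9.17262949e-02 ≈ 83342.511585.
Since α = 1/2 < 1, p = c/n^{1/2} ≫ 1/n is above the triangle threshold p ~ 1/n. Asymptotically E[X] ~ (c³/6)·n^{3(1−α)} = (6³/6)·n^{1.5} → ∞; triangles are abundant w.h.p.

E[X] ≈ 83342.511585; in regime p = Θ(1/n^{1/2}) E[X] diverges (above the triangle threshold p ~ 1/n).


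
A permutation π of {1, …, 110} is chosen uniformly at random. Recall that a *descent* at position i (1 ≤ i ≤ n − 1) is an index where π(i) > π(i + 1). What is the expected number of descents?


Write X = Σ X_I over i = 1, …, 109, with X_I the indicator of one descent.
There are 109 indicators.
For each fixed i, the pair (π(i), π(i+1)) is a uniformly random ordered pair of distinct values from {1, …, 110}; by symmetry P[π(i) > π(i+1)] = 1/2.
By linearity: E[X] = 109 · (1/2) = (110 − 1) · (1/2) = 109/2 ≈ 54.5000.

E[X] = 109/2 = 54.5000.


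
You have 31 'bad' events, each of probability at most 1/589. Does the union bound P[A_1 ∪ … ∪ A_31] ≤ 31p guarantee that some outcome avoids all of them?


Union bound: P[∪_{i=1}^{31} A_i] ≤ Σ_i P[A_i] ≤ 31·p = 31·(1/589) = 1/19.
Numerically: 1/19 ≈ 0.053.
Is 1/19 < 1? YES.
Since P[∪ A_i] ≤ 1/19 < 1, the complement has P[∩ A_i^c] ≥ 1 − 1/19 = 18/19 > 0, so some outcome avoids every A_i.

31·p = 1/19 ≈ 0.053; existence CERTIFIED by the union bound.


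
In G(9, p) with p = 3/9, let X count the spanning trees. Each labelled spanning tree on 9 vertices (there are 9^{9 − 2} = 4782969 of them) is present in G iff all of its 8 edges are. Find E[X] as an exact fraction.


K_9 has 9^{9 − 2} = 4782969 labelled spanning trees.
For each such spanning tree H, let X_H = 1 if all 8 edges of H are present in G. Then P[X_H = 1] = p^{8} = (1/3)^{8} = 1/6561.
Summing the indicators: E[X] = Σ_H E[X_H] = 4782969 · p^{8} = 4782969 · 1/6561 = 729.
Numerically: E[X] ≈ 729.

E[X] = 4782969 · (1/3)^{8} = 729 ≈ 729.


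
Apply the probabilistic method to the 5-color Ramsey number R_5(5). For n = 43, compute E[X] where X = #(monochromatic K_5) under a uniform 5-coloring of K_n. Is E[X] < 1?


E[X] = C(43, 5) · 5^{1 − 10} = 962598 · 5^{−9} = 962598/1953125.
As a reduced fraction: E[X] = 962598/1953125 ≈ 0.492850.
Is E[X] < 1? YES.
Since E[X] < 1, there exists a 5-coloring of K_{43} with no monochromatic K_5; hence R_5(5) > 43.

E[X] = 962598/1953125 ≈ 0.492850; E[X] < 1, so R_5(5) > 43.


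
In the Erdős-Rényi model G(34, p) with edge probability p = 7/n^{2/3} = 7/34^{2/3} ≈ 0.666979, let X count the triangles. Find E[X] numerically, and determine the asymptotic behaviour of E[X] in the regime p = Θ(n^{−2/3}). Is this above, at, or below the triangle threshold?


Number of potential triangles: C(34, 3) = 5984.
Each occurs with probability p³ ≈ (0.666979)³ ≈ 2.96712803e-01.
By linearity: E[X] = C(34, 3)·p³ ≈ 5984 · 2.96712803e-01 ≈ 1775.529412.
Since α = 2/3 < 1, p = c/n^{2/3} ≫ 1/n is above the triangle threshold p ~ 1/n. Asymptotically E[X] ~ (c³/6)·n^{3(1−α)} = (7³/6)·n^{1} → ∞; triangles are abundant w.h.p.

E[X] ≈ 1775.529412; in regime p = Θ(1/n^{2/3}) E[X] diverges (above the triangle threshold p ~ 1/n).


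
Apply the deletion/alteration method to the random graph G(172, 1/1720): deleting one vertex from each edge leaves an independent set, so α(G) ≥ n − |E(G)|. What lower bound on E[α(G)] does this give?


E[|E(G)|] = C(172, 2)·p = 14706 · (1/1720) = 171/20.
E[α(G)] ≥ n − E[|E(G)|] = 172 − 171/20 = 3269/20.
Numerically: ≈ 163.450000.
(This is only a lower bound; the true E[α(G)] may be larger.)

E[α(G)] ≥ 3269/20 ≈ 163.450000.


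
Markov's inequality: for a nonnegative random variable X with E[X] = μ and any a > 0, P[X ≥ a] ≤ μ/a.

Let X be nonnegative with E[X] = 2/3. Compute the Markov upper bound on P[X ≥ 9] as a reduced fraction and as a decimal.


μ = E[X] = 2/3, a = 9.
Markov: P[X ≥ 9] ≤ μ/a = (2/3)/9 = 2/27.
Numerically: ≈ 0.0741.
(Since a = 9 > μ = 0.6667, the bound 2/27 is < 1 and informative.)

P[X ≥ 9] ≤ 2/27 ≈ 0.0741.


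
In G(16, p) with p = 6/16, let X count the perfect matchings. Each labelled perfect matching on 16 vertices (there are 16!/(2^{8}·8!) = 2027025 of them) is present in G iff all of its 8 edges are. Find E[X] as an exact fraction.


K_16 has 16!/(2^{8}·8!) = 2027025 labelled perfect matchings.
For each such perfect matching H, let X_H = 1 if all 8 edges of H are present in G. Then P[X_H = 1] = p^{8} = (3/8)^{8} = 6561/16777216.
Summing the indicators: E[X] = Σ_H E[X_H] = 2027025 · p^{8} = 2027025 · 6561/16777216 = 13299311025/16777216.
Numerically: E[X] ≈ 792.7.

E[X] = 2027025 · (3/8)^{8} = 13299311025/16777216 ≈ 792.7.


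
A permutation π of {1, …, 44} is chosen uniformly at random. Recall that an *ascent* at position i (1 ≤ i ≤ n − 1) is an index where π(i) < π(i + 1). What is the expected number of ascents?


Write X = Σ X_I over i = 1, …, 43, with X_I the indicator of one ascent.
There are 43 indicators.
For each fixed i, the pair (π(i), π(i+1)) is a uniformly random ordered pair of distinct values from {1, …, 44}; by symmetry P[π(i) < π(i+1)] = 1/2.
By linearity: E[X] = 43 · (1/2) = (44 − 1) · (1/2) = 43/2 ≈ 21.5000.

E[X] = 43/2 = 21.5000.


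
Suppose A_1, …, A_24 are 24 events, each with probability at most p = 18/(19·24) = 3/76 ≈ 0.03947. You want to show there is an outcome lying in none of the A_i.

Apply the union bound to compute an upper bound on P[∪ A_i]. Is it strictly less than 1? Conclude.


Union bound: P[∪_{i=1}^{24} A_i] ≤ Σ_i P[A_i] ≤ 24·p = 24·(3/76) = 18/19.
Numerically: 18/19 ≈ 0.94737.
Is 18/19 < 1? YES.
Since P[∪ A_i] ≤ 18/19 < 1, the complement has P[∩ A_i^c] ≥ 1 − 18/19 = 1/19 > 0, so some outcome avoids every A_i.

24·p = 18/19 ≈ 0.94737; existence CERTIFIED by the union bound.


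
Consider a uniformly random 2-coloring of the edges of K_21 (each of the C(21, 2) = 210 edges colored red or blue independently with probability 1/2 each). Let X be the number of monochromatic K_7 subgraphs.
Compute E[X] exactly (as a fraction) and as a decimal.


Let X = Σ_S X_S over the C(21, 7) = 116280 subsets S of size 7, where X_S = 1 if the K_7 on S is monochromatic.
For a fixed S, the K_7 on S has C(7, 2) = 21 edges. P[all 21 edges red] = (1/2)^21, and likewise for blue, so P[monochromatic] = 2·(1/2)^21 = 2^{1 − 21} = 1/1048576.
By linearity: E[X] = C(21, 7) · 2^{1 − 21} = 116280 · 1/1048576 = 14535/131072.
Numerically: E[X] ≈ 0.111.

E[X] = C(21,7)·2^(1−C(7,2)) = 14535/131072 ≈ 0.111.


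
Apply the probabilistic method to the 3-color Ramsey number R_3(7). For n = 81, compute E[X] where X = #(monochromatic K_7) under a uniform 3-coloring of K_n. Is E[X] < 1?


E[X] = C(81, 7) · 3^{1 − 21} = 3477216600 · 3^{−20} = 3477216600/3486784401.
As a reduced fraction: E[X] = 42928600/43046721 ≈ 0.997.
Is E[X] < 1? YES.
Since E[X] < 1, there exists a 3-coloring of K_{81} with no monochromatic K_7; hence R_3(7) > 81.

E[X] = 42928600/43046721 ≈ 0.997; E[X] < 1, so R_3(7) > 81.


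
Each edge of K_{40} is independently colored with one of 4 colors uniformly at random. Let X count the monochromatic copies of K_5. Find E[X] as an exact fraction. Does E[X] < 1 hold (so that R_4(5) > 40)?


E[X] = C(40, 5) · 4^{1 − 10} = 658008 · 4^{−9} = 658008/262144.
As a reduced fraction: E[X] = 82251/32768 ≈ 2.510101.
Is E[X] < 1? NO.
Since E[X] ≥ 1, the first-moment bound is inconclusive at n = 40; it does NOT by itself certify R_4(5) > 40.

E[X] = 82251/32768 ≈ 2.510101; E[X] ≥ 1; first-moment method inconclusive here.


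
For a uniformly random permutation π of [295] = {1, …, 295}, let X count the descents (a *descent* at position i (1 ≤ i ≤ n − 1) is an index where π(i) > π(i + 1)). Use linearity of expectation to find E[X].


Write X = Σ X_I over i = 1, …, 294, with X_I the indicator of one descent.
There are 294 indicators.
For each fixed i, the pair (π(i), π(i+1)) is a uniformly random ordered pair of distinct values from {1, …, 295}; by symmetry P[π(i) > π(i+1)] = 1/2.
By linearity: E[X] = 294 · (1/2) = (295 − 1) · (1/2) = 147 ≈ 147.0000.

E[X] = 147 = 147.0000.


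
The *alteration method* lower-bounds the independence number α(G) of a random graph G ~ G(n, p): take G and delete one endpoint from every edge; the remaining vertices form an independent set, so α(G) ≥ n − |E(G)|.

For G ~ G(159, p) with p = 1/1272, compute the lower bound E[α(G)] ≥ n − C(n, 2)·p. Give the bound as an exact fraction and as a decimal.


E[|E(G)|] = C(159, 2)·p = 12561 · (1/1272) = 79/8.
E[α(G)] ≥ n − E[|E(G)|] = 159 − 79/8 = 1193/8.
Numerically: ≈ 149.125.
(This is only a lower bound; the true E[α(G)] may be larger.)

E[α(G)] ≥ 1193/8 ≈ 149.125.


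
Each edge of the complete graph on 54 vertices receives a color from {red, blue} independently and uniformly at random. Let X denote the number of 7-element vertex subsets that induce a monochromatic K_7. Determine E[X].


Let X = Σ_S X_S over the C(54, 7) = 177100560 subsets S of size 7, where X_S = 1 if the K_7 on S is monochromatic.
For a fixed S, the K_7 on S has C(7, 2) = 21 edges. P[all 21 edges red] = (1/2)^21, and likewise for blue, so P[monochromatic] = 2·(1/2)^21 = 2^{1 − 21} = 1/1048576.
Summing: E[X] = C(54, 7) · 2^{1 − 21} = 177100560 · 1/1048576 = 11068785/65536.
Numerically: E[X] ≈ 168.89626.

E[X] = C(54,7)·2^(1−C(7,2)) = 11068785/65536 ≈ 168.89626.
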